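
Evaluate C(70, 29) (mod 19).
3

Using Lucas' theorem:
Write n=70 and k=29 in base 19:
n in base 19: [3, 13]
k in base 19: [1, 10]
C(70,29) mod 19 = ∏ C(n_i, k_i) mod 19
Digit binomials (mod 19): C(3,1) = 3; C(13,10) = 286 ≡ 1
Product: 3 × 1 = 3 ≡ 3 (mod 19)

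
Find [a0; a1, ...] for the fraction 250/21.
[11; 1, 9, 2]

Euclidean algorithm steps:
250 = 11 × 21 + 19
21 = 1 × 19 + 2
19 = 9 × 2 + 1
2 = 2 × 1 + 0
Continued fraction: [11; 1, 9, 2]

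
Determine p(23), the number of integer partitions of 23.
1255

p(n) counts ways to write n as a sum of positive integers (order ignored).
Euler's pentagonal recurrence: p(k) = p(k-1) + p(k-2) - p(k-5) - p(k-7) + p(k-12) + p(k-15) - ... (offsets j(3j∓1)/2, signs ++--, p(0)=1, p(<0)=0).
DP table for k = 0..22: p(0)=1, p(1)=1, p(2)=2, p(3)=3, p(4)=5, p(5)=7, p(6)=11, p(7)=15, p(8)=22, p(9)=30, p(10)=42, p(11)=56, p(12)=77, p(13)=101, p(14)=135, p(15)=176, p(16)=231, p(17)=297, p(18)=385, p(19)=490, p(20)=627, p(21)=792, p(22)=1002.
Final step: p(23) = p(22) + p(21) - p(18) - p(16) + p(11) + p(8) - p(1)
= 1002 + 792 - 385 - 231 + 56 + 22 - 1
= 1255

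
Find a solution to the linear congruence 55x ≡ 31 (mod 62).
x ≡ 31 (mod 62)

gcd(55, 62) = 1, which divides 31, so solutions exist.
Find 55^(-1) mod 62 by the extended Euclidean algorithm:
62 = 1 × 55 + 7  ⟹  7 = (1)·62 + (-1)·55
55 = 7 × 7 + 6  ⟹  6 = (-7)·62 + (8)·55
7 = 1 × 6 + 1  ⟹  1 = (8)·62 + (-9)·55
So (-9)·55 ≡ 1 (mod 62), i.e. 55^(-1) ≡ -9 ≡ 53 (mod 62).
x ≡ 53 × 31 = 1643 ≡ 31 (mod 62).
Check: 55 × 31 = 1705 ≡ 31 (mod 62).
Unique solution: x ≡ 31 (mod 62)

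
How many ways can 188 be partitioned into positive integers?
1398341745571

p(n) counts ways to write n as a sum of positive integers (order ignored).
Euler's pentagonal recurrence: p(k) = p(k-1) + p(k-2) - p(k-5) - p(k-7) + p(k-12) + p(k-15) - ... (offsets j(3j∓1)/2, signs ++--, p(0)=1, p(<0)=0).
DP table for k = 0..187: p(0)=1, p(1)=1, p(2)=2, p(3)=3, p(4)=5, p(5)=7, p(6)=11, p(7)=15, p(8)=22, p(9)=30, p(10)=42, p(11)=56, p(12)=77, p(13)=101, p(14)=135, p(15)=176, p(16)=231, p(17)=297, p(18)=385, p(19)=490, p(20)=627, p(21)=792, p(22)=1002, p(23)=1255, p(24)=1575, p(25)=1958, p(26)=2436, p(27)=3010, p(28)=3718, p(29)=4565, p(30)=5604, p(31)=6842, p(32)=8349, p(33)=10143, p(34)=12310, p(35)=14883, p(36)=17977, p(37)=21637, p(38)=26015, p(39)=31185, p(40)=37338, p(41)=44583, p(42)=53174, p(43)=63261, p(44)=75175, p(45)=89134, p(46)=105558, p(47)=124754, p(48)=147273, p(49)=173525, p(50)=204226, p(51)=239943, p(52)=281589, p(53)=329931, p(54)=386155, p(55)=451276, p(56)=526823, p(57)=614154, p(58)=715220, p(59)=831820, p(60)=966467, p(61)=1121505, p(62)=1300156, p(63)=1505499, p(64)=1741630, p(65)=2012558, p(66)=2323520, p(67)=2679689, p(68)=3087735, p(69)=3554345, p(70)=4087968, p(71)=4697205, p(72)=5392783, p(73)=6185689, p(74)=7089500, p(75)=8118264, p(76)=9289091, p(77)=10619863, p(78)=12132164, p(79)=13848650, p(80)=15796476, p(81)=18004327, p(82)=20506255, p(83)=23338469, p(84)=26543660, p(85)=30167357, p(86)=34262962, p(87)=38887673, p(88)=44108109, p(89)=49995925, p(90)=56634173, p(91)=64112359, p(92)=72533807, p(93)=82010177, p(94)=92669720, p(95)=104651419, p(96)=118114304, p(97)=133230930, p(98)=150198136, p(99)=169229875, p(100)=190569292, p(101)=214481126, p(102)=241265379, p(103)=271248950, p(104)=304801365, p(105)=342325709, p(106)=384276336, p(107)=431149389, p(108)=483502844, p(109)=541946240, p(110)=607163746, p(111)=679903203, p(112)=761002156, p(113)=851376628, p(114)=952050665, p(115)=1064144451, p(116)=1188908248, p(117)=1327710076, p(118)=1482074143, p(119)=1653668665, p(120)=1844349560, p(121)=2056148051, p(122)=2291320912, p(123)=2552338241, p(124)=2841940500, p(125)=3163127352, p(126)=3519222692, p(127)=3913864295, p(128)=4351078600, p(129)=4835271870, p(130)=5371315400, p(131)=5964539504, p(132)=6620830889, p(133)=7346629512, p(134)=8149040695, p(135)=9035836076, p(136)=10015581680, p(137)=11097645016, p(138)=12292341831, p(139)=13610949895, p(140)=15065878135, p(141)=16670689208, p(142)=18440293320, p(143)=20390982757, p(144)=22540654445, p(145)=24908858009, p(146)=27517052599, p(147)=30388671978, p(148)=33549419497, p(149)=37027355200, p(150)=40853235313, p(151)=45060624582, p(152)=49686288421, p(153)=54770336324, p(154)=60356673280, p(155)=66493182097, p(156)=73232243759, p(157)=80630964769, p(158)=88751778802, p(159)=97662728555, p(160)=107438159466, p(161)=118159068427, p(162)=129913904637, p(163)=142798995930, p(164)=156919475295, p(165)=172389800255, p(166)=189334822579, p(167)=207890420102, p(168)=228204732751, p(169)=250438925115, p(170)=274768617130, p(171)=301384802048, p(172)=330495499613, p(173)=362326859895, p(174)=397125074750, p(175)=435157697830, p(176)=476715857290, p(177)=522115831195, p(178)=571701605655, p(179)=625846753120, p(180)=684957390936, p(181)=749474411781, p(182)=819876908323, p(183)=896684817527, p(184)=980462880430, p(185)=1071823774337, p(186)=1171432692373, p(187)=1280011042268.
Final step: p(188) = p(187) + p(186) - p(183) - p(181) + p(176) + p(173) - p(166) - p(162) + p(153) + p(148) - p(137) - p(131) + p(118) + p(111) - p(96) - p(88) + p(71) + p(62) - p(43) - p(33) + p(12) + p(1)
= 1280011042268 + 1171432692373 - 896684817527 - 749474411781 + 476715857290 + 362326859895 - 189334822579 - 129913904637 + 54770336324 + 33549419497 - 11097645016 - 5964539504 + 1482074143 + 679903203 - 118114304 - 44108109 + 4697205 + 1300156 - 63261 - 10143 + 77 + 1
= 1398341745571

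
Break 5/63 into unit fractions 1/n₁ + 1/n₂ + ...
1/13 + 1/410 + 1/335790

Greedy algorithm:
5/63: ceiling(63/5) = 13, use 1/13
2/819: ceiling(819/2) = 410, use 1/410
1/335790: ceiling(335790/1) = 335790, use 1/335790
Result: 5/63 = 1/13 + 1/410 + 1/335790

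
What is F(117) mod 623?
432

Matrix identity: Q^n = [[F_(n+1), F_n], [F_n, F_(n-1)]] with Q = [[1,1],[1,0]].
n = 117 = 1110101₂. Square-and-multiply, entries mod 623:
Q^1 = [[1,1],[1,0]]
Q^3 = (Q^1)²·Q = [[3,2],[2,1]]
Q^7 = (Q^3)²·Q = [[21,13],[13,8]]
Q^14 = (Q^7)² = [[610,377],[377,233]]
Q^29 = (Q^14)²·Q = [[335,254],[254,81]]
Q^58 = (Q^29)² = [[432,377],[377,55]]
Q^117 = (Q^58)²·Q = [[246,432],[432,437]]
F_117 mod 623 = Q^117[0][1] = 432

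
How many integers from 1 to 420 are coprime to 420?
96

420 = 2^2 × 3 × 5 × 7
φ(n) = n × ∏(1 - 1/p) for each prime p dividing n
φ(420) = 420 × (1 - 1/2) × (1 - 1/3) × (1 - 1/5) × (1 - 1/7) = 96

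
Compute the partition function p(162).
129913904637

p(n) counts ways to write n as a sum of positive integers (order ignored).
Euler's pentagonal recurrence: p(k) = p(k-1) + p(k-2) - p(k-5) - p(k-7) + p(k-12) + p(k-15) - ... (offsets j(3j∓1)/2, signs ++--, p(0)=1, p(<0)=0).
DP table for k = 0..161: p(0)=1, p(1)=1, p(2)=2, p(3)=3, p(4)=5, p(5)=7, p(6)=11, p(7)=15, p(8)=22, p(9)=30, p(10)=42, p(11)=56, p(12)=77, p(13)=101, p(14)=135, p(15)=176, p(16)=231, p(17)=297, p(18)=385, p(19)=490, p(20)=627, p(21)=792, p(22)=1002, p(23)=1255, p(24)=1575, p(25)=1958, p(26)=2436, p(27)=3010, p(28)=3718, p(29)=4565, p(30)=5604, p(31)=6842, p(32)=8349, p(33)=10143, p(34)=12310, p(35)=14883, p(36)=17977, p(37)=21637, p(38)=26015, p(39)=31185, p(40)=37338, p(41)=44583, p(42)=53174, p(43)=63261, p(44)=75175, p(45)=89134, p(46)=105558, p(47)=124754, p(48)=147273, p(49)=173525, p(50)=204226, p(51)=239943, p(52)=281589, p(53)=329931, p(54)=386155, p(55)=451276, p(56)=526823, p(57)=614154, p(58)=715220, p(59)=831820, p(60)=966467, p(61)=1121505, p(62)=1300156, p(63)=1505499, p(64)=1741630, p(65)=2012558, p(66)=2323520, p(67)=2679689, p(68)=3087735, p(69)=3554345, p(70)=4087968, p(71)=4697205, p(72)=5392783, p(73)=6185689, p(74)=7089500, p(75)=8118264, p(76)=9289091, p(77)=10619863, p(78)=12132164, p(79)=13848650, p(80)=15796476, p(81)=18004327, p(82)=20506255, p(83)=23338469, p(84)=26543660, p(85)=30167357, p(86)=34262962, p(87)=38887673, p(88)=44108109, p(89)=49995925, p(90)=56634173, p(91)=64112359, p(92)=72533807, p(93)=82010177, p(94)=92669720, p(95)=104651419, p(96)=118114304, p(97)=133230930, p(98)=150198136, p(99)=169229875, p(100)=190569292, p(101)=214481126, p(102)=241265379, p(103)=271248950, p(104)=304801365, p(105)=342325709, p(106)=384276336, p(107)=431149389, p(108)=483502844, p(109)=541946240, p(110)=607163746, p(111)=679903203, p(112)=761002156, p(113)=851376628, p(114)=952050665, p(115)=1064144451, p(116)=1188908248, p(117)=1327710076, p(118)=1482074143, p(119)=1653668665, p(120)=1844349560, p(121)=2056148051, p(122)=2291320912, p(123)=2552338241, p(124)=2841940500, p(125)=3163127352, p(126)=3519222692, p(127)=3913864295, p(128)=4351078600, p(129)=4835271870, p(130)=5371315400, p(131)=5964539504, p(132)=6620830889, p(133)=7346629512, p(134)=8149040695, p(135)=9035836076, p(136)=10015581680, p(137)=11097645016, p(138)=12292341831, p(139)=13610949895, p(140)=15065878135, p(141)=16670689208, p(142)=18440293320, p(143)=20390982757, p(144)=22540654445, p(145)=24908858009, p(146)=27517052599, p(147)=30388671978, p(148)=33549419497, p(149)=37027355200, p(150)=40853235313, p(151)=45060624582, p(152)=49686288421, p(153)=54770336324, p(154)=60356673280, p(155)=66493182097, p(156)=73232243759, p(157)=80630964769, p(158)=88751778802, p(159)=97662728555, p(160)=107438159466, p(161)=118159068427.
Final step: p(162) = p(161) + p(160) - p(157) - p(155) + p(150) + p(147) - p(140) - p(136) + p(127) + p(122) - p(111) - p(105) + p(92) + p(85) - p(70) - p(62) + p(45) + p(36) - p(17) - p(7)
= 118159068427 + 107438159466 - 80630964769 - 66493182097 + 40853235313 + 30388671978 - 15065878135 - 10015581680 + 3913864295 + 2291320912 - 679903203 - 342325709 + 72533807 + 30167357 - 4087968 - 1300156 + 89134 + 17977 - 297 - 15
= 129913904637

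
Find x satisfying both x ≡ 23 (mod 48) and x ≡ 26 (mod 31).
119

Using Chinese Remainder Theorem:
M = 48 × 31 = 1488
M1 = 31, M2 = 48
y1 = 31^(-1) mod 48 = 31
y2 = 48^(-1) mod 31 = 11
x = (23×31×31 + 26×48×11) mod 1488 = 119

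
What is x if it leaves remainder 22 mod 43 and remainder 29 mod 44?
1613

Using Chinese Remainder Theorem:
M = 43 × 44 = 1892
M1 = 44, M2 = 43
y1 = 44^(-1) mod 43 = 1
y2 = 43^(-1) mod 44 = 43
x = (22×44×1 + 29×43×43) mod 1892 = 1613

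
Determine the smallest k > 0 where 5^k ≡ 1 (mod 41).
20

41 is prime, so ord(5) divides φ(41) = 40.
Divisors of 40: 1, 2, 4, 5, 8, 10, 20, 40.
Repeated squaring: 5^1 ≡ 5, 5^2 ≡ 25, 5^4 ≡ 10, 5^8 ≡ 18, 5^16 ≡ 37, 5^32 ≡ 16 (mod 41).
Test 5^d mod 41 for each divisor d in increasing order:
5^1 ≡ 5
5^2 ≡ 25
5^4 ≡ 10
5^5 = 5^4·5^1 ≡ 9
5^8 ≡ 18
5^10 = 5^8·5^2 ≡ 40
5^20 = 5^16·5^4 ≡ 1  ← first divisor giving 1
The order is 20.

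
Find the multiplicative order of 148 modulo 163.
162

163 is prime, so ord(148) divides φ(163) = 162.
Divisors of 162: 1, 2, 3, 6, 9, 18, 27, 54, 81, 162.
Repeated squaring: 148^1 ≡ 148, 148^2 ≡ 62, 148^4 ≡ 95, 148^8 ≡ 60, 148^16 ≡ 14, 148^32 ≡ 33, 148^64 ≡ 111, 148^128 ≡ 96 (mod 163).
Test 148^d mod 163 for each divisor d in increasing order:
148^1 ≡ 148
148^2 ≡ 62
148^3 = 148^2·148^1 ≡ 48
148^6 = 148^4·148^2 ≡ 22
148^9 = 148^8·148^1 ≡ 78
148^18 = 148^16·148^2 ≡ 53
148^27 = 148^16·148^8·148^2·148^1 ≡ 59
148^54 = 148^32·148^16·148^4·148^2 ≡ 58
148^81 = 148^64·148^16·148^1 ≡ 162
148^162 = 148^128·148^32·148^2 ≡ 1  ← first divisor giving 1
The order is 162.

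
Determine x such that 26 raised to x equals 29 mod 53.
6

Baby-step giant-step with step n = ⌈√53⌉ = 8.
Baby steps 26^j mod 53 (j:value) for j=0..7: 0:1, 1:26, 2:40, 3:33, 4:10, 5:48, 6:29, 7:12.
h = 29 is already in the table at j=6, so x = 6.
Check: 26^6 ≡ 29 (mod 53).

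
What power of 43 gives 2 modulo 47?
12

Baby-step giant-step with step n = ⌈√47⌉ = 7.
Baby steps 43^j mod 47 (j:value) for j=0..6: 0:1, 1:43, 2:16, 3:30, 4:21, 5:10, 6:7.
Giant-step multiplier: 43^(-7) ≡ 43^(46-7) = 43^39 ≡ 5 (mod 47).
Giant steps γ_i = 2·5^i mod 47: γ_0=2, γ_1=10 (in table at j=5).
x = i·n + j = 1·7 + 5 = 12.
Check: 43^12 ≡ 2 (mod 47).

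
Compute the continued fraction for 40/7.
[5; 1, 2, 2]

Euclidean algorithm steps:
40 = 5 × 7 + 5
7 = 1 × 5 + 2
5 = 2 × 2 + 1
2 = 2 × 1 + 0
Continued fraction: [5; 1, 2, 2]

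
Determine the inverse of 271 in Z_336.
31

gcd(271, 336) = 1, so the inverse exists.
Extended Euclidean algorithm on (336, 271):
336 = 1 × 271 + 65  ⟹  65 = (1)·336 + (-1)·271
271 = 4 × 65 + 11  ⟹  11 = (-4)·336 + (5)·271
65 = 5 × 11 + 10  ⟹  10 = (21)·336 + (-26)·271
11 = 1 × 10 + 1  ⟹  1 = (-25)·336 + (31)·271
So (31)·271 ≡ 1 (mod 336), i.e. 271^(-1) ≡ 31 (mod 336).
Check: 271 × 31 = 8401 ≡ 1 (mod 336)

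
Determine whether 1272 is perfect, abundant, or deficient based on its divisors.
abundant

Proper divisors of 1272: sum = 1 + 2 + 3 + 4 + 6 + 8 + 12 + 24 + 53 + 106 + 159 + 212 + 318 + 424 + 636 = 1968
Since 1968 > 1272, 1272 is abundant.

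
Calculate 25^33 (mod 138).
1

Repeated squaring. Binary of 33 = 100001.
25^1 ≡ 25 (mod 138); 25^2 ≡ 73 (mod 138); 25^4 ≡ 85 (mod 138); 25^8 ≡ 49 (mod 138); 25^16 ≡ 55 (mod 138); 25^32 ≡ 127 (mod 138)
25^33 = 25^1 × 25^32 ≡ 1 (mod 138)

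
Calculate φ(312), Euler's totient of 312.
96

312 = 2^3 × 3 × 13
φ(n) = n × ∏(1 - 1/p) for each prime p dividing n
φ(312) = 312 × (1 - 1/2) × (1 - 1/3) × (1 - 1/13) = 96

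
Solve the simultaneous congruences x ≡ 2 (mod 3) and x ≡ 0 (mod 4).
8

Using Chinese Remainder Theorem:
M = 3 × 4 = 12
M1 = 4, M2 = 3
y1 = 4^(-1) mod 3 = 1
y2 = 3^(-1) mod 4 = 3
x = (2×4×1 + 0×3×3) mod 12 = 8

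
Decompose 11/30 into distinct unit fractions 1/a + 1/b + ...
1/3 + 1/30

Greedy algorithm:
11/30: ceiling(30/11) = 3, use 1/3
1/30: ceiling(30/1) = 30, use 1/30
Result: 11/30 = 1/3 + 1/30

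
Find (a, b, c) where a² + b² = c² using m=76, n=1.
(5775, 152, 5777)

Euclid's formula: a = m² - n², b = 2mn, c = m² + n²
m = 76, n = 1
a = 76² - 1² = 5776 - 1 = 5775
b = 2 × 76 × 1 = 152
c = 76² + 1² = 5776 + 1 = 5777
Verification: 5775² + 152² = 33350625 + 23104 = 33373729 = 5777² ✓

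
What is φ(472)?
232

472 = 2^3 × 59
φ(n) = n × ∏(1 - 1/p) for each prime p dividing n
φ(472) = 472 × (1 - 1/2) × (1 - 1/59) = 232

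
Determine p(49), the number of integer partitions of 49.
173525

p(n) counts ways to write n as a sum of positive integers (order ignored).
Euler's pentagonal recurrence: p(k) = p(k-1) + p(k-2) - p(k-5) - p(k-7) + p(k-12) + p(k-15) - ... (offsets j(3j∓1)/2, signs ++--, p(0)=1, p(<0)=0).
DP table for k = 0..48: p(0)=1, p(1)=1, p(2)=2, p(3)=3, p(4)=5, p(5)=7, p(6)=11, p(7)=15, p(8)=22, p(9)=30, p(10)=42, p(11)=56, p(12)=77, p(13)=101, p(14)=135, p(15)=176, p(16)=231, p(17)=297, p(18)=385, p(19)=490, p(20)=627, p(21)=792, p(22)=1002, p(23)=1255, p(24)=1575, p(25)=1958, p(26)=2436, p(27)=3010, p(28)=3718, p(29)=4565, p(30)=5604, p(31)=6842, p(32)=8349, p(33)=10143, p(34)=12310, p(35)=14883, p(36)=17977, p(37)=21637, p(38)=26015, p(39)=31185, p(40)=37338, p(41)=44583, p(42)=53174, p(43)=63261, p(44)=75175, p(45)=89134, p(46)=105558, p(47)=124754, p(48)=147273.
Final step: p(49) = p(48) + p(47) - p(44) - p(42) + p(37) + p(34) - p(27) - p(23) + p(14) + p(9)
= 147273 + 124754 - 75175 - 53174 + 21637 + 12310 - 3010 - 1255 + 135 + 30
= 173525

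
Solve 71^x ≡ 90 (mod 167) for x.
101

Baby-step giant-step with step n = ⌈√167⌉ = 13.
Baby steps 71^j mod 167 (j:value) for j=0..12: 0:1, 1:71, 2:31, 3:30, 4:126, 5:95, 6:65, 7:106, 8:11, 9:113, 10:7, 11:163, 12:50.
Giant-step multiplier: 71^(-13) ≡ 71^(166-13) = 71^153 ≡ 101 (mod 167).
Giant steps γ_i = 90·101^i mod 167: γ_0=90, γ_1=72, γ_2=91, γ_3=6, γ_4=105, γ_5=84, γ_6=134, γ_7=7 (in table at j=10).
x = i·n + j = 7·13 + 10 = 101.
Check: 71^101 ≡ 90 (mod 167).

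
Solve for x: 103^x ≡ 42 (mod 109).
95

Baby-step giant-step with step n = ⌈√109⌉ = 11.
Baby steps 103^j mod 109 (j:value) for j=0..10: 0:1, 1:103, 2:36, 3:2, 4:97, 5:72, 6:4, 7:85, 8:35, 9:8, 10:61.
Giant-step multiplier: 103^(-11) ≡ 103^(108-11) = 103^97 ≡ 95 (mod 109).
Giant steps γ_i = 42·95^i mod 109: γ_0=42, γ_1=66, γ_2=57, γ_3=74, γ_4=54, γ_5=7, γ_6=11, γ_7=64, γ_8=85 (in table at j=7).
x = i·n + j = 8·11 + 7 = 95.
Check: 103^95 ≡ 42 (mod 109).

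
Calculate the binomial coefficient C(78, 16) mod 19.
0

Using Lucas' theorem:
Write n=78 and k=16 in base 19:
n in base 19: [4, 2]
k in base 19: [0, 16]
C(78,16) mod 19 = ∏ C(n_i, k_i) mod 19
Digit binomials (mod 19): C(4,0) = 1; C(2,16) = 0 (k_i > n_i)
Product: 1 × 0 = 0 ≡ 0 (mod 19)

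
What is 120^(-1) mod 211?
51

gcd(120, 211) = 1, so the inverse exists.
Extended Euclidean algorithm on (211, 120):
211 = 1 × 120 + 91  ⟹  91 = (1)·211 + (-1)·120
120 = 1 × 91 + 29  ⟹  29 = (-1)·211 + (2)·120
91 = 3 × 29 + 4  ⟹  4 = (4)·211 + (-7)·120
29 = 7 × 4 + 1  ⟹  1 = (-29)·211 + (51)·120
So (51)·120 ≡ 1 (mod 211), i.e. 120^(-1) ≡ 51 (mod 211).
Check: 120 × 51 = 6120 ≡ 1 (mod 211)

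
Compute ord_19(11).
3

19 is prime, so ord(11) divides φ(19) = 18.
Divisors of 18: 1, 2, 3, 6, 9, 18.
Repeated squaring: 11^1 ≡ 11, 11^2 ≡ 7, 11^4 ≡ 11, 11^8 ≡ 7, 11^16 ≡ 11 (mod 19).
Test 11^d mod 19 for each divisor d in increasing order:
11^1 ≡ 11
11^2 ≡ 7
11^3 = 11^2·11^1 ≡ 1  ← first divisor giving 1
The order is 3.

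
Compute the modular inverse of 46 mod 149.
81

gcd(46, 149) = 1, so the inverse exists.
Extended Euclidean algorithm on (149, 46):
149 = 3 × 46 + 11  ⟹  11 = (1)·149 + (-3)·46
46 = 4 × 11 + 2  ⟹  2 = (-4)·149 + (13)·46
11 = 5 × 2 + 1  ⟹  1 = (21)·149 + (-68)·46
So (-68)·46 ≡ 1 (mod 149), i.e. 46^(-1) ≡ -68 ≡ 81 (mod 149).
Check: 46 × 81 = 3726 ≡ 1 (mod 149)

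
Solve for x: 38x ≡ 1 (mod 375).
227

gcd(38, 375) = 1, so the inverse exists.
Extended Euclidean algorithm on (375, 38):
375 = 9 × 38 + 33  ⟹  33 = (1)·375 + (-9)·38
38 = 1 × 33 + 5  ⟹  5 = (-1)·375 + (10)·38
33 = 6 × 5 + 3  ⟹  3 = (7)·375 + (-69)·38
5 = 1 × 3 + 2  ⟹  2 = (-8)·375 + (79)·38
3 = 1 × 2 + 1  ⟹  1 = (15)·375 + (-148)·38
So (-148)·38 ≡ 1 (mod 375), i.e. 38^(-1) ≡ -148 ≡ 227 (mod 375).
Check: 38 × 227 = 8626 ≡ 1 (mod 375)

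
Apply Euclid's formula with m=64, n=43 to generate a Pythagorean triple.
(2247, 5504, 5945)

Euclid's formula: a = m² - n², b = 2mn, c = m² + n²
m = 64, n = 43
a = 64² - 43² = 4096 - 1849 = 2247
b = 2 × 64 × 43 = 5504
c = 64² + 43² = 4096 + 1849 = 5945
Verification: 2247² + 5504² = 5049009 + 30294016 = 35343025 = 5945² ✓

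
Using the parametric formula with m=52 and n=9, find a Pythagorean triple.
(2623, 936, 2785)

Euclid's formula: a = m² - n², b = 2mn, c = m² + n²
m = 52, n = 9
a = 52² - 9² = 2704 - 81 = 2623
b = 2 × 52 × 9 = 936
c = 52² + 9² = 2704 + 81 = 2785
Verification: 2623² + 936² = 6880129 + 876096 = 7756225 = 2785² ✓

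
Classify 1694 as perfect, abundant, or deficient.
deficient

Proper divisors of 1694: sum = 1 + 2 + 7 + 11 + 14 + 22 + 77 + 121 + 154 + 242 + 847 = 1498
Since 1498 < 1694, 1694 is deficient.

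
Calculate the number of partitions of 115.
1064144451

p(n) counts ways to write n as a sum of positive integers (order ignored).
Euler's pentagonal recurrence: p(k) = p(k-1) + p(k-2) - p(k-5) - p(k-7) + p(k-12) + p(k-15) - ... (offsets j(3j∓1)/2, signs ++--, p(0)=1, p(<0)=0).
DP table for k = 0..114: p(0)=1, p(1)=1, p(2)=2, p(3)=3, p(4)=5, p(5)=7, p(6)=11, p(7)=15, p(8)=22, p(9)=30, p(10)=42, p(11)=56, p(12)=77, p(13)=101, p(14)=135, p(15)=176, p(16)=231, p(17)=297, p(18)=385, p(19)=490, p(20)=627, p(21)=792, p(22)=1002, p(23)=1255, p(24)=1575, p(25)=1958, p(26)=2436, p(27)=3010, p(28)=3718, p(29)=4565, p(30)=5604, p(31)=6842, p(32)=8349, p(33)=10143, p(34)=12310, p(35)=14883, p(36)=17977, p(37)=21637, p(38)=26015, p(39)=31185, p(40)=37338, p(41)=44583, p(42)=53174, p(43)=63261, p(44)=75175, p(45)=89134, p(46)=105558, p(47)=124754, p(48)=147273, p(49)=173525, p(50)=204226, p(51)=239943, p(52)=281589, p(53)=329931, p(54)=386155, p(55)=451276, p(56)=526823, p(57)=614154, p(58)=715220, p(59)=831820, p(60)=966467, p(61)=1121505, p(62)=1300156, p(63)=1505499, p(64)=1741630, p(65)=2012558, p(66)=2323520, p(67)=2679689, p(68)=3087735, p(69)=3554345, p(70)=4087968, p(71)=4697205, p(72)=5392783, p(73)=6185689, p(74)=7089500, p(75)=8118264, p(76)=9289091, p(77)=10619863, p(78)=12132164, p(79)=13848650, p(80)=15796476, p(81)=18004327, p(82)=20506255, p(83)=23338469, p(84)=26543660, p(85)=30167357, p(86)=34262962, p(87)=38887673, p(88)=44108109, p(89)=49995925, p(90)=56634173, p(91)=64112359, p(92)=72533807, p(93)=82010177, p(94)=92669720, p(95)=104651419, p(96)=118114304, p(97)=133230930, p(98)=150198136, p(99)=169229875, p(100)=190569292, p(101)=214481126, p(102)=241265379, p(103)=271248950, p(104)=304801365, p(105)=342325709, p(106)=384276336, p(107)=431149389, p(108)=483502844, p(109)=541946240, p(110)=607163746, p(111)=679903203, p(112)=761002156, p(113)=851376628, p(114)=952050665.
Final step: p(115) = p(114) + p(113) - p(110) - p(108) + p(103) + p(100) - p(93) - p(89) + p(80) + p(75) - p(64) - p(58) + p(45) + p(38) - p(23) - p(15)
= 952050665 + 851376628 - 607163746 - 483502844 + 271248950 + 190569292 - 82010177 - 49995925 + 15796476 + 8118264 - 1741630 - 715220 + 89134 + 26015 - 1255 - 176
= 1064144451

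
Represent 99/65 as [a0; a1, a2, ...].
[1; 1, 1, 10, 3]

Euclidean algorithm steps:
99 = 1 × 65 + 34
65 = 1 × 34 + 31
34 = 1 × 31 + 3
31 = 10 × 3 + 1
3 = 3 × 1 + 0
Continued fraction: [1; 1, 1, 10, 3]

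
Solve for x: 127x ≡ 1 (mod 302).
195

gcd(127, 302) = 1, so the inverse exists.
Extended Euclidean algorithm on (302, 127):
302 = 2 × 127 + 48  ⟹  48 = (1)·302 + (-2)·127
127 = 2 × 48 + 31  ⟹  31 = (-2)·302 + (5)·127
48 = 1 × 31 + 17  ⟹  17 = (3)·302 + (-7)·127
31 = 1 × 17 + 14  ⟹  14 = (-5)·302 + (12)·127
17 = 1 × 14 + 3  ⟹  3 = (8)·302 + (-19)·127
14 = 4 × 3 + 2  ⟹  2 = (-37)·302 + (88)·127
3 = 1 × 2 + 1  ⟹  1 = (45)·302 + (-107)·127
So (-107)·127 ≡ 1 (mod 302), i.e. 127^(-1) ≡ -107 ≡ 195 (mod 302).
Check: 127 × 195 = 24765 ≡ 1 (mod 302)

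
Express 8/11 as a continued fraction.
[0; 1, 2, 1, 2]

Euclidean algorithm steps:
8 = 0 × 11 + 8
11 = 1 × 8 + 3
8 = 2 × 3 + 2
3 = 1 × 2 + 1
2 = 2 × 1 + 0
Continued fraction: [0; 1, 2, 1, 2]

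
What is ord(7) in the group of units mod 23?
22

23 is prime, so ord(7) divides φ(23) = 22.
Divisors of 22: 1, 2, 11, 22.
Repeated squaring: 7^1 ≡ 7, 7^2 ≡ 3, 7^4 ≡ 9, 7^8 ≡ 12, 7^16 ≡ 6 (mod 23).
Test 7^d mod 23 for each divisor d in increasing order:
7^1 ≡ 7
7^2 ≡ 3
7^11 = 7^8·7^2·7^1 ≡ 22
7^22 = 7^16·7^4·7^2 ≡ 1  ← first divisor giving 1
The order is 22.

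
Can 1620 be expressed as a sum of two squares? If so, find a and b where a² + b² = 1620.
18² + 36² (a=18, b=36)

Factorization: 1620 = 2^2 × 3^4 × 5
By Fermat: n is sum of two squares iff every prime p ≡ 3 (mod 4) appears to even power.
All primes ≡ 3 (mod 4) appear to even power.
Search a = 0, 1, 2, … for 1620 - a² a perfect square: first hit at a = 18: 1620 - 324 = 1296 = 36².
1620 = 18² + 36² = 324 + 1296 ✓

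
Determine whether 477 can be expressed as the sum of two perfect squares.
6² + 21² (a=6, b=21)

Factorization: 477 = 3^2 × 53
By Fermat: n is sum of two squares iff every prime p ≡ 3 (mod 4) appears to even power.
All primes ≡ 3 (mod 4) appear to even power.
Search a = 0, 1, 2, … for 477 - a² a perfect square: first hit at a = 6: 477 - 36 = 441 = 21².
477 = 6² + 21² = 36 + 441 ✓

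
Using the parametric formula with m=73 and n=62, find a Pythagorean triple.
(1485, 9052, 9173)

Euclid's formula: a = m² - n², b = 2mn, c = m² + n²
m = 73, n = 62
a = 73² - 62² = 5329 - 3844 = 1485
b = 2 × 73 × 62 = 9052
c = 73² + 62² = 5329 + 3844 = 9173
Verification: 1485² + 9052² = 2205225 + 81938704 = 84143929 = 9173² ✓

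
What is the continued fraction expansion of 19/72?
[0; 3, 1, 3, 1, 3]

Euclidean algorithm steps:
19 = 0 × 72 + 19
72 = 3 × 19 + 15
19 = 1 × 15 + 4
15 = 3 × 4 + 3
4 = 1 × 3 + 1
3 = 3 × 1 + 0
Continued fraction: [0; 3, 1, 3, 1, 3]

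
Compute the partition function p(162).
129913904637

p(n) counts ways to write n as a sum of positive integers (order ignored).
Euler's pentagonal recurrence: p(k) = p(k-1) + p(k-2) - p(k-5) - p(k-7) + p(k-12) + p(k-15) - ... (offsets j(3j∓1)/2, signs ++--, p(0)=1, p(<0)=0).
DP table for k = 0..161: p(0)=1, p(1)=1, p(2)=2, p(3)=3, p(4)=5, p(5)=7, p(6)=11, p(7)=15, p(8)=22, p(9)=30, p(10)=42, p(11)=56, p(12)=77, p(13)=101, p(14)=135, p(15)=176, p(16)=231, p(17)=297, p(18)=385, p(19)=490, p(20)=627, p(21)=792, p(22)=1002, p(23)=1255, p(24)=1575, p(25)=1958, p(26)=2436, p(27)=3010, p(28)=3718, p(29)=4565, p(30)=5604, p(31)=6842, p(32)=8349, p(33)=10143, p(34)=12310, p(35)=14883, p(36)=17977, p(37)=21637, p(38)=26015, p(39)=31185, p(40)=37338, p(41)=44583, p(42)=53174, p(43)=63261, p(44)=75175, p(45)=89134, p(46)=105558, p(47)=124754, p(48)=147273, p(49)=173525, p(50)=204226, p(51)=239943, p(52)=281589, p(53)=329931, p(54)=386155, p(55)=451276, p(56)=526823, p(57)=614154, p(58)=715220, p(59)=831820, p(60)=966467, p(61)=1121505, p(62)=1300156, p(63)=1505499, p(64)=1741630, p(65)=2012558, p(66)=2323520, p(67)=2679689, p(68)=3087735, p(69)=3554345, p(70)=4087968, p(71)=4697205, p(72)=5392783, p(73)=6185689, p(74)=7089500, p(75)=8118264, p(76)=9289091, p(77)=10619863, p(78)=12132164, p(79)=13848650, p(80)=15796476, p(81)=18004327, p(82)=20506255, p(83)=23338469, p(84)=26543660, p(85)=30167357, p(86)=34262962, p(87)=38887673, p(88)=44108109, p(89)=49995925, p(90)=56634173, p(91)=64112359, p(92)=72533807, p(93)=82010177, p(94)=92669720, p(95)=104651419, p(96)=118114304, p(97)=133230930, p(98)=150198136, p(99)=169229875, p(100)=190569292, p(101)=214481126, p(102)=241265379, p(103)=271248950, p(104)=304801365, p(105)=342325709, p(106)=384276336, p(107)=431149389, p(108)=483502844, p(109)=541946240, p(110)=607163746, p(111)=679903203, p(112)=761002156, p(113)=851376628, p(114)=952050665, p(115)=1064144451, p(116)=1188908248, p(117)=1327710076, p(118)=1482074143, p(119)=1653668665, p(120)=1844349560, p(121)=2056148051, p(122)=2291320912, p(123)=2552338241, p(124)=2841940500, p(125)=3163127352, p(126)=3519222692, p(127)=3913864295, p(128)=4351078600, p(129)=4835271870, p(130)=5371315400, p(131)=5964539504, p(132)=6620830889, p(133)=7346629512, p(134)=8149040695, p(135)=9035836076, p(136)=10015581680, p(137)=11097645016, p(138)=12292341831, p(139)=13610949895, p(140)=15065878135, p(141)=16670689208, p(142)=18440293320, p(143)=20390982757, p(144)=22540654445, p(145)=24908858009, p(146)=27517052599, p(147)=30388671978, p(148)=33549419497, p(149)=37027355200, p(150)=40853235313, p(151)=45060624582, p(152)=49686288421, p(153)=54770336324, p(154)=60356673280, p(155)=66493182097, p(156)=73232243759, p(157)=80630964769, p(158)=88751778802, p(159)=97662728555, p(160)=107438159466, p(161)=118159068427.
Final step: p(162) = p(161) + p(160) - p(157) - p(155) + p(150) + p(147) - p(140) - p(136) + p(127) + p(122) - p(111) - p(105) + p(92) + p(85) - p(70) - p(62) + p(45) + p(36) - p(17) - p(7)
= 118159068427 + 107438159466 - 80630964769 - 66493182097 + 40853235313 + 30388671978 - 15065878135 - 10015581680 + 3913864295 + 2291320912 - 679903203 - 342325709 + 72533807 + 30167357 - 4087968 - 1300156 + 89134 + 17977 - 297 - 15
= 129913904637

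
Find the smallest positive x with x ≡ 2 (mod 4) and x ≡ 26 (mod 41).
26

Using Chinese Remainder Theorem:
M = 4 × 41 = 164
M1 = 41, M2 = 4
y1 = 41^(-1) mod 4 = 1
y2 = 4^(-1) mod 41 = 31
x = (2×41×1 + 26×4×31) mod 164 = 26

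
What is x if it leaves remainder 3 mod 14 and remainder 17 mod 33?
17

Using Chinese Remainder Theorem:
M = 14 × 33 = 462
M1 = 33, M2 = 14
y1 = 33^(-1) mod 14 = 3
y2 = 14^(-1) mod 33 = 26
x = (3×33×3 + 17×14×26) mod 462 = 17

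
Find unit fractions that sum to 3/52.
1/18 + 1/468

Greedy algorithm:
3/52: ceiling(52/3) = 18, use 1/18
1/468: ceiling(468/1) = 468, use 1/468
Result: 3/52 = 1/18 + 1/468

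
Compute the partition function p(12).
77

p(n) counts ways to write n as a sum of positive integers (order ignored).
Euler's pentagonal recurrence: p(k) = p(k-1) + p(k-2) - p(k-5) - p(k-7) + p(k-12) + p(k-15) - ... (offsets j(3j∓1)/2, signs ++--, p(0)=1, p(<0)=0).
DP table for k = 0..11: p(0)=1, p(1)=1, p(2)=2, p(3)=3, p(4)=5, p(5)=7, p(6)=11, p(7)=15, p(8)=22, p(9)=30, p(10)=42, p(11)=56.
Final step: p(12) = p(11) + p(10) - p(7) - p(5) + p(0)
= 56 + 42 - 15 - 7 + 1
= 77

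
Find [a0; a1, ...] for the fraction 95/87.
[1; 10, 1, 7]

Euclidean algorithm steps:
95 = 1 × 87 + 8
87 = 10 × 8 + 7
8 = 1 × 7 + 1
7 = 7 × 1 + 0
Continued fraction: [1; 10, 1, 7]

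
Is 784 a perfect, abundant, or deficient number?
abundant

Proper divisors of 784: sum = 1 + 2 + 4 + 7 + 8 + 14 + 16 + 28 + 49 + 56 + 98 + 112 + 196 + 392 = 983
Since 983 > 784, 784 is abundant.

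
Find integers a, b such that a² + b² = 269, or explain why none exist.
10² + 13² (a=10, b=13)

Factorization: 269 = 269
By Fermat: n is sum of two squares iff every prime p ≡ 3 (mod 4) appears to even power.
All primes ≡ 3 (mod 4) appear to even power.
Search a = 0, 1, 2, … for 269 - a² a perfect square: first hit at a = 10: 269 - 100 = 169 = 13².
269 = 10² + 13² = 100 + 169 ✓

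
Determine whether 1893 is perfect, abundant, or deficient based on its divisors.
deficient

Proper divisors of 1893: sum = 1 + 3 + 631 = 635
Since 635 < 1893, 1893 is deficient.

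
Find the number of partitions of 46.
105558

p(n) counts ways to write n as a sum of positive integers (order ignored).
Euler's pentagonal recurrence: p(k) = p(k-1) + p(k-2) - p(k-5) - p(k-7) + p(k-12) + p(k-15) - ... (offsets j(3j∓1)/2, signs ++--, p(0)=1, p(<0)=0).
DP table for k = 0..45: p(0)=1, p(1)=1, p(2)=2, p(3)=3, p(4)=5, p(5)=7, p(6)=11, p(7)=15, p(8)=22, p(9)=30, p(10)=42, p(11)=56, p(12)=77, p(13)=101, p(14)=135, p(15)=176, p(16)=231, p(17)=297, p(18)=385, p(19)=490, p(20)=627, p(21)=792, p(22)=1002, p(23)=1255, p(24)=1575, p(25)=1958, p(26)=2436, p(27)=3010, p(28)=3718, p(29)=4565, p(30)=5604, p(31)=6842, p(32)=8349, p(33)=10143, p(34)=12310, p(35)=14883, p(36)=17977, p(37)=21637, p(38)=26015, p(39)=31185, p(40)=37338, p(41)=44583, p(42)=53174, p(43)=63261, p(44)=75175, p(45)=89134.
Final step: p(46) = p(45) + p(44) - p(41) - p(39) + p(34) + p(31) - p(24) - p(20) + p(11) + p(6)
= 89134 + 75175 - 44583 - 31185 + 12310 + 6842 - 1575 - 627 + 56 + 11
= 105558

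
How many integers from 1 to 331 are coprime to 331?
330

331 = 331
φ(n) = n × ∏(1 - 1/p) for each prime p dividing n
φ(331) = 331 × (1 - 1/331) = 330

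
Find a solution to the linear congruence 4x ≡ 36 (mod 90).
x ≡ 9 (mod 45)

gcd(4, 90) = 2, which divides 36, so solutions exist.
Divide through by 2: 2x ≡ 18 (mod 45).
Find 2^(-1) mod 45 by the extended Euclidean algorithm:
45 = 22 × 2 + 1  ⟹  1 = (1)·45 + (-22)·2
So (-22)·2 ≡ 1 (mod 45), i.e. 2^(-1) ≡ -22 ≡ 23 (mod 45).
x ≡ 23 × 18 = 414 ≡ 9 (mod 45).
Check: 4 × 9 = 36 ≡ 36 (mod 90).
x ≡ 9 (mod 45), giving 2 solutions mod 90.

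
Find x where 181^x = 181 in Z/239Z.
1

Baby-step giant-step with step n = ⌈√239⌉ = 16.
Baby steps 181^j mod 239 (j:value) for j=0..15: 0:1, 1:181, 2:18, 3:151, 4:85, 5:89, 6:96, 7:168, 8:55, 9:156, 10:34, 11:179, 12:134, 13:115, 14:22, 15:158.
h = 181 is already in the table at j=1, so x = 1.
Check: 181^1 ≡ 181 (mod 239).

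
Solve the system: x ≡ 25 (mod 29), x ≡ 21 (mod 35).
721

Using Chinese Remainder Theorem:
M = 29 × 35 = 1015
M1 = 35, M2 = 29
y1 = 35^(-1) mod 29 = 5
y2 = 29^(-1) mod 35 = 29
x = (25×35×5 + 21×29×29) mod 1015 = 721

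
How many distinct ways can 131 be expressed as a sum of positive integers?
5964539504

p(n) counts ways to write n as a sum of positive integers (order ignored).
Euler's pentagonal recurrence: p(k) = p(k-1) + p(k-2) - p(k-5) - p(k-7) + p(k-12) + p(k-15) - ... (offsets j(3j∓1)/2, signs ++--, p(0)=1, p(<0)=0).
DP table for k = 0..130: p(0)=1, p(1)=1, p(2)=2, p(3)=3, p(4)=5, p(5)=7, p(6)=11, p(7)=15, p(8)=22, p(9)=30, p(10)=42, p(11)=56, p(12)=77, p(13)=101, p(14)=135, p(15)=176, p(16)=231, p(17)=297, p(18)=385, p(19)=490, p(20)=627, p(21)=792, p(22)=1002, p(23)=1255, p(24)=1575, p(25)=1958, p(26)=2436, p(27)=3010, p(28)=3718, p(29)=4565, p(30)=5604, p(31)=6842, p(32)=8349, p(33)=10143, p(34)=12310, p(35)=14883, p(36)=17977, p(37)=21637, p(38)=26015, p(39)=31185, p(40)=37338, p(41)=44583, p(42)=53174, p(43)=63261, p(44)=75175, p(45)=89134, p(46)=105558, p(47)=124754, p(48)=147273, p(49)=173525, p(50)=204226, p(51)=239943, p(52)=281589, p(53)=329931, p(54)=386155, p(55)=451276, p(56)=526823, p(57)=614154, p(58)=715220, p(59)=831820, p(60)=966467, p(61)=1121505, p(62)=1300156, p(63)=1505499, p(64)=1741630, p(65)=2012558, p(66)=2323520, p(67)=2679689, p(68)=3087735, p(69)=3554345, p(70)=4087968, p(71)=4697205, p(72)=5392783, p(73)=6185689, p(74)=7089500, p(75)=8118264, p(76)=9289091, p(77)=10619863, p(78)=12132164, p(79)=13848650, p(80)=15796476, p(81)=18004327, p(82)=20506255, p(83)=23338469, p(84)=26543660, p(85)=30167357, p(86)=34262962, p(87)=38887673, p(88)=44108109, p(89)=49995925, p(90)=56634173, p(91)=64112359, p(92)=72533807, p(93)=82010177, p(94)=92669720, p(95)=104651419, p(96)=118114304, p(97)=133230930, p(98)=150198136, p(99)=169229875, p(100)=190569292, p(101)=214481126, p(102)=241265379, p(103)=271248950, p(104)=304801365, p(105)=342325709, p(106)=384276336, p(107)=431149389, p(108)=483502844, p(109)=541946240, p(110)=607163746, p(111)=679903203, p(112)=761002156, p(113)=851376628, p(114)=952050665, p(115)=1064144451, p(116)=1188908248, p(117)=1327710076, p(118)=1482074143, p(119)=1653668665, p(120)=1844349560, p(121)=2056148051, p(122)=2291320912, p(123)=2552338241, p(124)=2841940500, p(125)=3163127352, p(126)=3519222692, p(127)=3913864295, p(128)=4351078600, p(129)=4835271870, p(130)=5371315400.
Final step: p(131) = p(130) + p(129) - p(126) - p(124) + p(119) + p(116) - p(109) - p(105) + p(96) + p(91) - p(80) - p(74) + p(61) + p(54) - p(39) - p(31) + p(14) + p(5)
= 5371315400 + 4835271870 - 3519222692 - 2841940500 + 1653668665 + 1188908248 - 541946240 - 342325709 + 118114304 + 64112359 - 15796476 - 7089500 + 1121505 + 386155 - 31185 - 6842 + 135 + 7
= 5964539504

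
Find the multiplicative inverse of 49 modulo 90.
79

gcd(49, 90) = 1, so the inverse exists.
Extended Euclidean algorithm on (90, 49):
90 = 1 × 49 + 41  ⟹  41 = (1)·90 + (-1)·49
49 = 1 × 41 + 8  ⟹  8 = (-1)·90 + (2)·49
41 = 5 × 8 + 1  ⟹  1 = (6)·90 + (-11)·49
So (-11)·49 ≡ 1 (mod 90), i.e. 49^(-1) ≡ -11 ≡ 79 (mod 90).
Check: 49 × 79 = 3871 ≡ 1 (mod 90)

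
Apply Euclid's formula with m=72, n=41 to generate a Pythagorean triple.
(3503, 5904, 6865)

Euclid's formula: a = m² - n², b = 2mn, c = m² + n²
m = 72, n = 41
a = 72² - 41² = 5184 - 1681 = 3503
b = 2 × 72 × 41 = 5904
c = 72² + 41² = 5184 + 1681 = 6865
Verification: 3503² + 5904² = 12271009 + 34857216 = 47128225 = 6865² ✓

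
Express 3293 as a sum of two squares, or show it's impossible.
22² + 53² (a=22, b=53)

Factorization: 3293 = 37 × 89
By Fermat: n is sum of two squares iff every prime p ≡ 3 (mod 4) appears to even power.
All primes ≡ 3 (mod 4) appear to even power.
Search a = 0, 1, 2, … for 3293 - a² a perfect square: first hit at a = 22: 3293 - 484 = 2809 = 53².
3293 = 22² + 53² = 484 + 2809 ✓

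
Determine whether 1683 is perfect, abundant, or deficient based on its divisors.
deficient

Proper divisors of 1683: sum = 1 + 3 + 9 + 11 + 17 + 33 + 51 + 99 + 153 + 187 + 561 = 1125
Since 1125 < 1683, 1683 is deficient.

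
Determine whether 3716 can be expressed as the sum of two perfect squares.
40² + 46² (a=40, b=46)

Factorization: 3716 = 2^2 × 929
By Fermat: n is sum of two squares iff every prime p ≡ 3 (mod 4) appears to even power.
All primes ≡ 3 (mod 4) appear to even power.
Search a = 0, 1, 2, … for 3716 - a² a perfect square: first hit at a = 40: 3716 - 1600 = 2116 = 46².
3716 = 40² + 46² = 1600 + 2116 ✓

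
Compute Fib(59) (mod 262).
109

Matrix identity: Q^n = [[F_(n+1), F_n], [F_n, F_(n-1)]] with Q = [[1,1],[1,0]].
n = 59 = 111011₂. Square-and-multiply, entries mod 262:
Q^1 = [[1,1],[1,0]]
Q^3 = (Q^1)²·Q = [[3,2],[2,1]]
Q^7 = (Q^3)²·Q = [[21,13],[13,8]]
Q^14 = (Q^7)² = [[86,115],[115,233]]
Q^29 = (Q^14)²·Q = [[190,185],[185,5]]
Q^59 = (Q^29)²·Q = [[28,109],[109,181]]
F_59 mod 262 = Q^59[0][1] = 109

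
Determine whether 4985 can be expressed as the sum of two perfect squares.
19² + 68² (a=19, b=68)

Factorization: 4985 = 5 × 997
By Fermat: n is sum of two squares iff every prime p ≡ 3 (mod 4) appears to even power.
All primes ≡ 3 (mod 4) appear to even power.
Search a = 0, 1, 2, … for 4985 - a² a perfect square: first hit at a = 19: 4985 - 361 = 4624 = 68².
4985 = 19² + 68² = 361 + 4624 ✓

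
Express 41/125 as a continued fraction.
[0; 3, 20, 2]

Euclidean algorithm steps:
41 = 0 × 125 + 41
125 = 3 × 41 + 2
41 = 20 × 2 + 1
2 = 2 × 1 + 0
Continued fraction: [0; 3, 20, 2]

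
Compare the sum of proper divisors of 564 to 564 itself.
abundant

Proper divisors of 564: sum = 1 + 2 + 3 + 4 + 6 + 12 + 47 + 94 + 141 + 188 + 282 = 780
Since 780 > 564, 564 is abundant.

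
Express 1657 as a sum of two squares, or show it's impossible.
19² + 36² (a=19, b=36)

Factorization: 1657 = 1657
By Fermat: n is sum of two squares iff every prime p ≡ 3 (mod 4) appears to even power.
All primes ≡ 3 (mod 4) appear to even power.
Search a = 0, 1, 2, … for 1657 - a² a perfect square: first hit at a = 19: 1657 - 361 = 1296 = 36².
1657 = 19² + 36² = 361 + 1296 ✓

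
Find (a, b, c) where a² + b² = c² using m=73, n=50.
(2829, 7300, 7829)

Euclid's formula: a = m² - n², b = 2mn, c = m² + n²
m = 73, n = 50
a = 73² - 50² = 5329 - 2500 = 2829
b = 2 × 73 × 50 = 7300
c = 73² + 50² = 5329 + 2500 = 7829
Verification: 2829² + 7300² = 8003241 + 53290000 = 61293241 = 7829² ✓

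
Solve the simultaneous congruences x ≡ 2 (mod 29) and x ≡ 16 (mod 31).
698

Using Chinese Remainder Theorem:
M = 29 × 31 = 899
M1 = 31, M2 = 29
y1 = 31^(-1) mod 29 = 15
y2 = 29^(-1) mod 31 = 15
x = (2×31×15 + 16×29×15) mod 899 = 698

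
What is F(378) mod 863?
480

Matrix identity: Q^n = [[F_(n+1), F_n], [F_n, F_(n-1)]] with Q = [[1,1],[1,0]].
n = 378 = 101111010₂. Square-and-multiply, entries mod 863:
Q^1 = [[1,1],[1,0]]
Q^2 = (Q^1)² = [[2,1],[1,1]]
Q^5 = (Q^2)²·Q = [[8,5],[5,3]]
Q^11 = (Q^5)²·Q = [[144,89],[89,55]]
Q^23 = (Q^11)²·Q = [[629,178],[178,451]]
Q^47 = (Q^23)²·Q = [[794,140],[140,654]]
Q^94 = (Q^47)² = [[197,778],[778,282]]
Q^189 = (Q^94)²·Q = [[141,295],[295,709]]
Q^378 = (Q^189)² = [[757,480],[480,277]]
F_378 mod 863 = Q^378[0][1] = 480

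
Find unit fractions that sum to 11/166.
1/16 + 1/266 + 1/176624

Greedy algorithm:
11/166: ceiling(166/11) = 16, use 1/16
5/1328: ceiling(1328/5) = 266, use 1/266
1/176624: ceiling(176624/1) = 176624, use 1/176624
Result: 11/166 = 1/16 + 1/266 + 1/176624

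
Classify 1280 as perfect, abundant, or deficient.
abundant

Proper divisors of 1280: sum = 1 + 2 + 4 + 5 + 8 + 10 + 16 + 20 + ... + 160 + 256 + 320 + 640 (17 divisors) = 1786
Since 1786 > 1280, 1280 is abundant.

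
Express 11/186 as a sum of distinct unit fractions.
1/17 + 1/3162

Greedy algorithm:
11/186: ceiling(186/11) = 17, use 1/17
1/3162: ceiling(3162/1) = 3162, use 1/3162
Result: 11/186 = 1/17 + 1/3162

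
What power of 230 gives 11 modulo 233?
81

Baby-step giant-step with step n = ⌈√233⌉ = 16.
Baby steps 230^j mod 233 (j:value) for j=0..15: 0:1, 1:230, 2:9, 3:206, 4:81, 5:223, 6:30, 7:143, 8:37, 9:122, 10:100, 11:166, 12:201, 13:96, 14:178, 15:165.
Giant-step multiplier: 230^(-16) ≡ 230^(232-16) = 230^216 ≡ 8 (mod 233).
Giant steps γ_i = 11·8^i mod 233: γ_0=11, γ_1=88, γ_2=5, γ_3=40, γ_4=87, γ_5=230 (in table at j=1).
x = i·n + j = 5·16 + 1 = 81.
Check: 230^81 ≡ 11 (mod 233).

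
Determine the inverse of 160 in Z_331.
60

gcd(160, 331) = 1, so the inverse exists.
Extended Euclidean algorithm on (331, 160):
331 = 2 × 160 + 11  ⟹  11 = (1)·331 + (-2)·160
160 = 14 × 11 + 6  ⟹  6 = (-14)·331 + (29)·160
11 = 1 × 6 + 5  ⟹  5 = (15)·331 + (-31)·160
6 = 1 × 5 + 1  ⟹  1 = (-29)·331 + (60)·160
So (60)·160 ≡ 1 (mod 331), i.e. 160^(-1) ≡ 60 (mod 331).
Check: 160 × 60 = 9600 ≡ 1 (mod 331)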